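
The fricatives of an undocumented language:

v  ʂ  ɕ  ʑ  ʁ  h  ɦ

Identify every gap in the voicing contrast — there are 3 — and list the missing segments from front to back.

labiodental: voiceless —, voiced /v/.
retroflex: voiceless /ʂ/, voiced —.
alveolo-palatal: voiceless /ɕ/, voiced /ʑ/.
uvular: voiceless —, voiced /ʁ/.
glottal: voiceless /h/, voiced /ɦ/.
Gaps, from front to back: labiodental lacks voiceless (/f/); retroflex lacks voiced (/ʐ/); uvular lacks voiceless (/χ/).

/f/, /ʐ/, /χ/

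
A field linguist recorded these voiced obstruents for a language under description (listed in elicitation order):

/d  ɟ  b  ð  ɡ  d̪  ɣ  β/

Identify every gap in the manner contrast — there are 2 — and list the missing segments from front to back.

/z/, /ʝ/

bilabial: stop /b/, fricative /β/.
dental: stop /d̪/, fricative /ð/.
alveolar: stop /d/, fricative —.
palatal: stop /ɟ/, fricative —.
velar: stop /ɡ/, fricative /ɣ/.
Gaps, from front to back: alveolar lacks fricative (/z/); palatal lacks fricative (/ʝ/).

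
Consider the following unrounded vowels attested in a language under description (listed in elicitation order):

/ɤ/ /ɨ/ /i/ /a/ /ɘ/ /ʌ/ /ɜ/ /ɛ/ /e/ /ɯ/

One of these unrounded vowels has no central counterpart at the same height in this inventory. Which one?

High: /i/ ~ /ɨ/ ~ /ɯ/
High-mid: /e/ ~ /ɘ/ ~ /ɤ/
Low-mid: /ɛ/ ~ /ɜ/ ~ /ʌ/
Low: only /a/ (front); no central partner.
So /a/ is the unpaired segment.

/a/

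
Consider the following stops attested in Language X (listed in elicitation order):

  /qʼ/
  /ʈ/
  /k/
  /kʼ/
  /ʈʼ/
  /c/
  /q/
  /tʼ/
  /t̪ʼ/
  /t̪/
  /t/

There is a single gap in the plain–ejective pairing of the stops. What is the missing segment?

/cʼ/

place of articulation  plain     ejective
dental            t̪        t̪ʼ     
alveolar          t         tʼ      
retroflex         ʈ         ʈʼ      
palatal           c         —       
velar             k         kʼ      
uvular            q         qʼ      
The palatal row has no ejective member, so the gap is the ejective palatal stop /cʼ/.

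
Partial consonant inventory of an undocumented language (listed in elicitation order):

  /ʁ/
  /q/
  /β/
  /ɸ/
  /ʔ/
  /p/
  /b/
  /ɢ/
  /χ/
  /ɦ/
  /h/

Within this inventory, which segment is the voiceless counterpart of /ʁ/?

/ʁ/ is a voiced uvular fricative.
The voiceless counterpart is a voiceless uvular fricative — in this inventory, /χ/.

/χ/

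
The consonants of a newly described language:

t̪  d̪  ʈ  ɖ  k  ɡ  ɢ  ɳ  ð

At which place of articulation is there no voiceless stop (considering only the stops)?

place of articulation  voiceless  voiced  
dental            t̪        d̪      
retroflex         ʈ         ɖ       
velar             k         ɡ       
uvular            —         ɢ       
Every place of articulation has a voiceless member except uvular, where /q/ would be expected.

uvular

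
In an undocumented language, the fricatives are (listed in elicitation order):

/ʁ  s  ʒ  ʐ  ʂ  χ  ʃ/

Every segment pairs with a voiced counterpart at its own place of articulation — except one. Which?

Postalveolar: /ʃ/ ~ /ʒ/
Retroflex: /ʂ/ ~ /ʐ/
Uvular: /χ/ ~ /ʁ/
Alveolar: only /s/ (voiceless); no voiced partner.
So /s/ is the unpaired segment.

/s/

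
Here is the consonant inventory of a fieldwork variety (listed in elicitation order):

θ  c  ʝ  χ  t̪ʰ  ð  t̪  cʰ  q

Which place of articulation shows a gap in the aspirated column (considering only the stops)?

dental: plain /t̪/, aspirated /t̪ʰ/.
palatal: plain /c/, aspirated /cʰ/.
uvular: plain /q/, aspirated —.
Every place of articulation has an aspirated member except uvular, where /qʰ/ would be expected.

uvular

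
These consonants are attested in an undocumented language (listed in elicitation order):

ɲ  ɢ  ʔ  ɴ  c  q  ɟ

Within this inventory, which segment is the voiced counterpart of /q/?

/ɢ/

/q/ is a voiceless uvular stop.
The voiced counterpart is a voiced uvular stop — in this inventory, /ɢ/.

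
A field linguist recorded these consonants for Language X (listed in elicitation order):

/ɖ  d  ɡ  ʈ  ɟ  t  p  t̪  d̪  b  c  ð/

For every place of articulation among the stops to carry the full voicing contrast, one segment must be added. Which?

/k/

bilabial: voiceless /p/, voiced /b/.
dental: voiceless /t̪/, voiced /d̪/.
alveolar: voiceless /t/, voiced /d/.
retroflex: voiceless /ʈ/, voiced /ɖ/.
palatal: voiceless /c/, voiced /ɟ/.
velar: voiceless —, voiced /ɡ/.
The velar row has no voiceless member, so the gap is the voiceless velar stop /k/.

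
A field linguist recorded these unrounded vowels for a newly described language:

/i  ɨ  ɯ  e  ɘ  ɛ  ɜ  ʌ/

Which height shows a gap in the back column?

high: front /i/, central /ɨ/, back /ɯ/.
high-mid: front /e/, central /ɘ/, back —.
low-mid: front /ɛ/, central /ɜ/, back /ʌ/.
Every height has a back member except high-mid, where /ɤ/ would be expected.

high-mid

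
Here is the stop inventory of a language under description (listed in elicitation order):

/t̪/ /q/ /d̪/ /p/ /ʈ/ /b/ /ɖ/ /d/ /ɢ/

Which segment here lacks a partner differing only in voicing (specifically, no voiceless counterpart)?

/d/

Bilabial: /p/ ~ /b/
Dental: /t̪/ ~ /d̪/
Retroflex: /ʈ/ ~ /ɖ/
Uvular: /q/ ~ /ɢ/
Alveolar: only /d/ (voiced); no voiceless partner.
So /d/ is the unpaired segment.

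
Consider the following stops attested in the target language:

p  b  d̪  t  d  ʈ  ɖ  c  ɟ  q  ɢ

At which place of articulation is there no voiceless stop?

place of articulation  voiceless  voiced  
bilabial          p         b       
dental            —         d̪      
alveolar          t         d       
retroflex         ʈ         ɖ       
palatal           c         ɟ       
uvular            q         ɢ       
Every place of articulation has a voiceless member except dental, where /t̪/ would be expected.

dental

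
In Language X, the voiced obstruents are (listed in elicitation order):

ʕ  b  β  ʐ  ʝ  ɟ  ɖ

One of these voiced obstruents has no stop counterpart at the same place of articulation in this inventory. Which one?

Bilabial: /b/ ~ /β/
Retroflex: /ɖ/ ~ /ʐ/
Palatal: /ɟ/ ~ /ʝ/
Pharyngeal: only /ʕ/ (fricative); no stop partner.
So /ʕ/ is the unpaired segment.

/ʕ/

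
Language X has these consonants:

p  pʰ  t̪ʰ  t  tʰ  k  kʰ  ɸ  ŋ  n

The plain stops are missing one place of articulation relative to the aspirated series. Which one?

dental

bilabial: plain /p/, aspirated /pʰ/.
dental: plain —, aspirated /t̪ʰ/.
alveolar: plain /t/, aspirated /tʰ/.
velar: plain /k/, aspirated /kʰ/.
Every place of articulation has a plain member except dental, where /t̪/ would be expected.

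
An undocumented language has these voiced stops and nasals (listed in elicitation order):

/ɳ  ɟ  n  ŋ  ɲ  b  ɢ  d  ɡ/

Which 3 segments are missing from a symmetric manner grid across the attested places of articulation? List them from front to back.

/m/, /ɖ/, /ɴ/

Oral stop: /b/ (bilabial), /d/ (alveolar), /ɟ/ (palatal), /ɡ/ (velar), /ɢ/ (uvular).
Nasal: /n/ (alveolar), /ɳ/ (retroflex), /ɲ/ (palatal), /ŋ/ (velar).
Gaps, from front to back: bilabial lacks nasal (/m/); retroflex lacks oral stop (/ɖ/); uvular lacks nasal (/ɴ/).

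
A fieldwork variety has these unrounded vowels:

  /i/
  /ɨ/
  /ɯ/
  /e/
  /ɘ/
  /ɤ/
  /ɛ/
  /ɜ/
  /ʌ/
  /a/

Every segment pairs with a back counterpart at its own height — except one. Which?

/a/

High: /i/ ~ /ɨ/ ~ /ɯ/
High-mid: /e/ ~ /ɘ/ ~ /ɤ/
Low-mid: /ɛ/ ~ /ɜ/ ~ /ʌ/
Low: only /a/ (front); no back partner.
So /a/ is the unpaired segment.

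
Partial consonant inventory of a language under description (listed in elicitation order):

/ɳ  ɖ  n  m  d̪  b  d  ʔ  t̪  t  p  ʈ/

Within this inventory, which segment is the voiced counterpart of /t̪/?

/t̪/ is a voiceless dental stop.
The voiced counterpart is a voiced dental stop — in this inventory, /d̪/.

/d̪/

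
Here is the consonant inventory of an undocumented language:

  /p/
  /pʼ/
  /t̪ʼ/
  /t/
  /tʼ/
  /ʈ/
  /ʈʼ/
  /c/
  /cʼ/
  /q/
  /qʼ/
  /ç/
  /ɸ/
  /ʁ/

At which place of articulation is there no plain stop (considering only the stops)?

dental

bilabial: plain /p/, ejective /pʼ/.
dental: plain —, ejective /t̪ʼ/.
alveolar: plain /t/, ejective /tʼ/.
retroflex: plain /ʈ/, ejective /ʈʼ/.
palatal: plain /c/, ejective /cʼ/.
uvular: plain /q/, ejective /qʼ/.
Every place of articulation has a plain member except dental, where /t̪/ would be expected.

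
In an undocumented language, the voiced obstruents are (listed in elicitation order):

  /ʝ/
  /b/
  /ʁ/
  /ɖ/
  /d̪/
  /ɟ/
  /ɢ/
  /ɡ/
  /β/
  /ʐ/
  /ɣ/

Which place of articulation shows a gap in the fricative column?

Stop: /b/ (bilabial), /d̪/ (dental), /ɖ/ (retroflex), /ɟ/ (palatal), /ɡ/ (velar), /ɢ/ (uvular).
Fricative: /β/ (bilabial), /ʐ/ (retroflex), /ʝ/ (palatal), /ɣ/ (velar), /ʁ/ (uvular).
Every place of articulation has a fricative member except dental, where /ð/ would be expected.

dental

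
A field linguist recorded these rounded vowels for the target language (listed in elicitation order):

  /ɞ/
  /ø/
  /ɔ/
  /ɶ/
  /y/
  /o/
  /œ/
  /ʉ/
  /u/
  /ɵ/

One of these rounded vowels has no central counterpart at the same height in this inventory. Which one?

/ɶ/

High: /y/ ~ /ʉ/ ~ /u/
High-mid: /ø/ ~ /ɵ/ ~ /o/
Low-mid: /œ/ ~ /ɞ/ ~ /ɔ/
Low: only /ɶ/ (front); no central partner.
So /ɶ/ is the unpaired segment.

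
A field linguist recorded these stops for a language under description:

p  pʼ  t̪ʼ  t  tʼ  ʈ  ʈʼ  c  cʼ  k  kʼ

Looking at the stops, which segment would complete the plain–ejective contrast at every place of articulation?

Plain: /p/ (bilabial), /t/ (alveolar), /ʈ/ (retroflex), /c/ (palatal), /k/ (velar).
Ejective: /pʼ/ (bilabial), /t̪ʼ/ (dental), /tʼ/ (alveolar), /ʈʼ/ (retroflex), /cʼ/ (palatal), /kʼ/ (velar).
The dental row has no plain member, so the gap is the plain dental stop /t̪/.

/t̪/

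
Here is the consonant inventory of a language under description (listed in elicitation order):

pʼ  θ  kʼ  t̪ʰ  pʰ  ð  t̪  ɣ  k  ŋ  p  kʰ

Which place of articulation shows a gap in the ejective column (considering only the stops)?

Plain: /p/ (bilabial), /t̪/ (dental), /k/ (velar).
Aspirated: /pʰ/ (bilabial), /t̪ʰ/ (dental), /kʰ/ (velar).
Ejective: /pʼ/ (bilabial), /kʼ/ (velar).
Every place of articulation has an ejective member except dental, where /t̪ʼ/ would be expected.

dental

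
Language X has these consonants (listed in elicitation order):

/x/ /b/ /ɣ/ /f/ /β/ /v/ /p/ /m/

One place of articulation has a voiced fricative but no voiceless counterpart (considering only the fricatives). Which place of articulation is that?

bilabial

place of articulation  voiceless  voiced  
bilabial          —         β       
labiodental       f         v       
velar             x         ɣ       
Every place of articulation has a voiceless member except bilabial, where /ɸ/ would be expected.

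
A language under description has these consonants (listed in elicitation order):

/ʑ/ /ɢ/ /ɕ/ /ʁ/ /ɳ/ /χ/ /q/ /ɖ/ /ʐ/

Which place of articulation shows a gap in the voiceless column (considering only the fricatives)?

retroflex

retroflex: voiceless —, voiced /ʐ/.
alveolo-palatal: voiceless /ɕ/, voiced /ʑ/.
uvular: voiceless /χ/, voiced /ʁ/.
Every place of articulation has a voiceless member except retroflex, where /ʂ/ would be expected.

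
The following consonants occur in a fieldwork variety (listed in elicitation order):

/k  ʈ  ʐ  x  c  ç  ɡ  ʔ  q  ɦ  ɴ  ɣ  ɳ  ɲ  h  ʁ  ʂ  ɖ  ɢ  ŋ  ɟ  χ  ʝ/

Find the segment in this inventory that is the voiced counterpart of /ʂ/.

/ʂ/ is a voiceless retroflex fricative.
The voiced counterpart is a voiced retroflex fricative — in this inventory, /ʐ/.

/ʐ/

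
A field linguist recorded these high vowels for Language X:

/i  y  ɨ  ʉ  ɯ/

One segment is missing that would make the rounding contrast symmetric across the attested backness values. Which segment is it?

/u/

backness          unrounded  rounded 
front             i         y       
central           ɨ         ʉ       
back              ɯ         —       
The back row has no rounded member, so the gap is the back rounded vowel /u/.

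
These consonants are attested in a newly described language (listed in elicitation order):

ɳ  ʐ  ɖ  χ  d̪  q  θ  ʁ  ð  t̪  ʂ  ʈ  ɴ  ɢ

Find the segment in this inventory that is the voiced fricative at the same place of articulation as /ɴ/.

/ɴ/ is an uvular nasal.
The voiced fricative at the same place is a voiced uvular fricative — in this inventory, /ʁ/.

/ʁ/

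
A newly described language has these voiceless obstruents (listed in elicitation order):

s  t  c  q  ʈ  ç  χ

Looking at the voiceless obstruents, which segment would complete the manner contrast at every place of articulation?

/ʂ/

alveolar: stop /t/, fricative /s/.
retroflex: stop /ʈ/, fricative —.
palatal: stop /c/, fricative /ç/.
uvular: stop /q/, fricative /χ/.
The retroflex row has no fricative member, so the gap is the retroflex fricative /ʂ/.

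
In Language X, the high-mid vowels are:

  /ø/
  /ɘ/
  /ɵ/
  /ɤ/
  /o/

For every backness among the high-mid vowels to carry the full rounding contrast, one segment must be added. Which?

/e/

front: unrounded —, rounded /ø/.
central: unrounded /ɘ/, rounded /ɵ/.
back: unrounded /ɤ/, rounded /o/.
The front row has no unrounded member, so the gap is the front unrounded vowel /e/.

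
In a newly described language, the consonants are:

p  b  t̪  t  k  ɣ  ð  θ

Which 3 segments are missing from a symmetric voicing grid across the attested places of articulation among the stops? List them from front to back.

/d̪/, /d/, /ɡ/

place of articulation  voiceless  voiced  
bilabial          p         b       
dental            t̪        —       
alveolar          t         —       
velar             k         —       
Gaps, from front to back: dental lacks voiced (/d̪/); alveolar lacks voiced (/d/); velar lacks voiced (/ɡ/).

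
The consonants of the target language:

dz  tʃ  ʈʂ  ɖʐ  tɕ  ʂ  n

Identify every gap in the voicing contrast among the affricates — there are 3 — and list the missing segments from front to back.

place of articulation  voiceless  voiced  
alveolar          —         dz      
postalveolar      tʃ        —       
retroflex         ʈʂ        ɖʐ      
alveolo-palatal   tɕ        —       
Gaps, from front to back: alveolar lacks voiceless (/ts/); postalveolar lacks voiced (/dʒ/); alveolo-palatal lacks voiced (/dʑ/).

/ts/, /dʒ/, /dʑ/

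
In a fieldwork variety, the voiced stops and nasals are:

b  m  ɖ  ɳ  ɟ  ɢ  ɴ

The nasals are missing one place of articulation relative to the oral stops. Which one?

place of articulation  oral stop  nasal   
bilabial          b         m       
retroflex         ɖ         ɳ       
palatal           ɟ         —       
uvular            ɢ         ɴ       
Every place of articulation has a nasal member except palatal, where /ɲ/ would be expected.

palatal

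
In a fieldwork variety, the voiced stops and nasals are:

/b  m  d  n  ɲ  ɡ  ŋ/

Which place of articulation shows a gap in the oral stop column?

palatal

Oral stop: /b/ (bilabial), /d/ (alveolar), /ɡ/ (velar).
Nasal: /m/ (bilabial), /n/ (alveolar), /ɲ/ (palatal), /ŋ/ (velar).
Every place of articulation has an oral stop member except palatal, where /ɟ/ would be expected.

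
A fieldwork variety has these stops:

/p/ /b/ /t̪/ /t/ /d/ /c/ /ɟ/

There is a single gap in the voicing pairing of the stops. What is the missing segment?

/d̪/

bilabial: voiceless /p/, voiced /b/.
dental: voiceless /t̪/, voiced —.
alveolar: voiceless /t/, voiced /d/.
palatal: voiceless /c/, voiced /ɟ/.
The dental row has no voiced member, so the gap is the voiced dental stop /d̪/.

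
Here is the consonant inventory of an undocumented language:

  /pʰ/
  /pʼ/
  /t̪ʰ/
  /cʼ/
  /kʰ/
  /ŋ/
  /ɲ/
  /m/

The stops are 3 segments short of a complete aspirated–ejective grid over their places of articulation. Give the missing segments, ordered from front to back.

bilabial: aspirated /pʰ/, ejective /pʼ/.
dental: aspirated /t̪ʰ/, ejective —.
palatal: aspirated —, ejective /cʼ/.
velar: aspirated /kʰ/, ejective —.
Gaps, from front to back: dental lacks ejective (/t̪ʼ/); palatal lacks aspirated (/cʰ/); velar lacks ejective (/kʼ/).

/t̪ʼ/, /cʰ/, /kʼ/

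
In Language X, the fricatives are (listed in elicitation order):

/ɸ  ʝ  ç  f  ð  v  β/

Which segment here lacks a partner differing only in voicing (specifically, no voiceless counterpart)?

Bilabial: /ɸ/ ~ /β/
Labiodental: /f/ ~ /v/
Palatal: /ç/ ~ /ʝ/
Dental: only /ð/ (voiced); no voiceless partner.
So /ð/ is the unpaired segment.

/ð/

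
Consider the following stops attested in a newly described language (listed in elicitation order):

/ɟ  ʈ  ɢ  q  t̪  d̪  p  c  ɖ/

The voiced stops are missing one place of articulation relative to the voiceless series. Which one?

bilabial

Voiceless: /p/ (bilabial), /t̪/ (dental), /ʈ/ (retroflex), /c/ (palatal), /q/ (uvular).
Voiced: /d̪/ (dental), /ɖ/ (retroflex), /ɟ/ (palatal), /ɢ/ (uvular).
Every place of articulation has a voiced member except bilabial, where /b/ would be expected.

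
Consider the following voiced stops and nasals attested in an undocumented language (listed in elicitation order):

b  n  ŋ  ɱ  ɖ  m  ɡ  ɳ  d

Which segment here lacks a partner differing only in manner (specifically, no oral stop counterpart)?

Bilabial: /b/ ~ /m/
Alveolar: /d/ ~ /n/
Retroflex: /ɖ/ ~ /ɳ/
Velar: /ɡ/ ~ /ŋ/
Labiodental: only /ɱ/ (nasal); no oral stop partner.
So /ɱ/ is the unpaired segment.

/ɱ/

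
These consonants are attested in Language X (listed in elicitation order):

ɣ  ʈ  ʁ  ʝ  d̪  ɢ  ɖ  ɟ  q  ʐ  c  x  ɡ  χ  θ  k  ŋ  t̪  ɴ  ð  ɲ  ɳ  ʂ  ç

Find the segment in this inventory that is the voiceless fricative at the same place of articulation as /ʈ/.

/ʂ/

/ʈ/ is a voiceless retroflex stop.
The voiceless fricative at the same place is a voiceless retroflex fricative — in this inventory, /ʂ/.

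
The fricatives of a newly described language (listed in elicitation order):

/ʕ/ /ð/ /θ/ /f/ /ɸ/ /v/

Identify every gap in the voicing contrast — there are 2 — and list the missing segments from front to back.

/β/, /ħ/

place of articulation  voiceless  voiced  
bilabial          ɸ         —       
labiodental       f         v       
dental            θ         ð       
pharyngeal        —         ʕ       
Gaps, from front to back: bilabial lacks voiced (/β/); pharyngeal lacks voiceless (/ħ/).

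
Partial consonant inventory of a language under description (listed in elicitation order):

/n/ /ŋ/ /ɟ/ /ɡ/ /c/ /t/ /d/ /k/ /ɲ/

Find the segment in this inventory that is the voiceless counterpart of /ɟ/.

/c/

/ɟ/ is a voiced palatal stop.
The voiceless counterpart is a voiceless palatal stop — in this inventory, /c/.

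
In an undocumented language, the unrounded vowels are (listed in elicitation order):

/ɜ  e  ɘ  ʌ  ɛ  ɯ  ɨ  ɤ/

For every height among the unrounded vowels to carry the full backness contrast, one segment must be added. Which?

height            front     central   back    
high              —         ɨ         ɯ       
high-mid          e         ɘ         ɤ       
low-mid           ɛ         ɜ         ʌ       
The high row has no front member, so the gap is the high front unrounded vowel /i/.

/i/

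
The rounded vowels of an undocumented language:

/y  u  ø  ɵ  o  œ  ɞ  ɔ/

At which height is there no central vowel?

Front: /y/ (high), /ø/ (high-mid), /œ/ (low-mid).
Central: /ɵ/ (high-mid), /ɞ/ (low-mid).
Back: /u/ (high), /o/ (high-mid), /ɔ/ (low-mid).
Every height has a central member except high, where /ʉ/ would be expected.

high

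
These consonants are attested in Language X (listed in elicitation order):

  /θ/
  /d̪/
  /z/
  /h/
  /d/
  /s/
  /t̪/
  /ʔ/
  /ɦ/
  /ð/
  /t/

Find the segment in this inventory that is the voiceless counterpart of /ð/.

/ð/ is a voiced dental fricative.
The voiceless counterpart is a voiceless dental fricative — in this inventory, /θ/.

/θ/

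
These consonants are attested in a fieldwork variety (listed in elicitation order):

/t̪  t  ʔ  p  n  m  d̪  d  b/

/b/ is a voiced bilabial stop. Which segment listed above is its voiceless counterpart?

/p/

The voiceless counterpart is a voiceless bilabial stop — in this inventory, /p/.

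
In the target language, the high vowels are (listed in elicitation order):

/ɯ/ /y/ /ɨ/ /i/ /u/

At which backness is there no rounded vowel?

central

backness          unrounded  rounded 
front             i         y       
central           ɨ         —       
back              ɯ         u       
Every backness has a rounded member except central, where /ʉ/ would be expected.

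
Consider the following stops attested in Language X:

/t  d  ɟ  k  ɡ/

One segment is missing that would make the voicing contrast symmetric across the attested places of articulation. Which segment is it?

alveolar: voiceless /t/, voiced /d/.
palatal: voiceless —, voiced /ɟ/.
velar: voiceless /k/, voiced /ɡ/.
The palatal row has no voiceless member, so the gap is the voiceless palatal stop /c/.

/c/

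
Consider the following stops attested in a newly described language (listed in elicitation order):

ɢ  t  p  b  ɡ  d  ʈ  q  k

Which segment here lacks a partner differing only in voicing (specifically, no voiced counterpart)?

Bilabial: /p/ ~ /b/
Alveolar: /t/ ~ /d/
Velar: /k/ ~ /ɡ/
Uvular: /q/ ~ /ɢ/
Retroflex: only /ʈ/ (voiceless); no voiced partner.
So /ʈ/ is the unpaired segment.

/ʈ/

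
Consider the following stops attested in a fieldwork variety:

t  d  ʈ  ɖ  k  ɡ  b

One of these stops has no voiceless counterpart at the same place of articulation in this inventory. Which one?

Alveolar: /t/ ~ /d/
Retroflex: /ʈ/ ~ /ɖ/
Velar: /k/ ~ /ɡ/
Bilabial: only /b/ (voiced); no voiceless partner.
So /b/ is the unpaired segment.

/b/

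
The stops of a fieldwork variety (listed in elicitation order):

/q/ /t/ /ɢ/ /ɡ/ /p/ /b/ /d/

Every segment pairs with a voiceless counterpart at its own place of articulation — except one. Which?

/ɡ/

Bilabial: /p/ ~ /b/
Alveolar: /t/ ~ /d/
Uvular: /q/ ~ /ɢ/
Velar: only /ɡ/ (voiced); no voiceless partner.
So /ɡ/ is the unpaired segment.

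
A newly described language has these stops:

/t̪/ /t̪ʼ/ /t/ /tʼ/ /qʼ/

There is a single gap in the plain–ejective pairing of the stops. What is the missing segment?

dental: plain /t̪/, ejective /t̪ʼ/.
alveolar: plain /t/, ejective /tʼ/.
uvular: plain —, ejective /qʼ/.
The uvular row has no plain member, so the gap is the plain uvular stop /q/.

/q/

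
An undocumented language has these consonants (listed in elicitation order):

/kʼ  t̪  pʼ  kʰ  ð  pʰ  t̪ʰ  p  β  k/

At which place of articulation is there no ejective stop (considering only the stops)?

dental

place of articulation  plain     aspirated  ejective
bilabial          p         pʰ        pʼ      
dental            t̪        t̪ʰ       —       
velar             k         kʰ        kʼ      
Every place of articulation has an ejective member except dental, where /t̪ʼ/ would be expected.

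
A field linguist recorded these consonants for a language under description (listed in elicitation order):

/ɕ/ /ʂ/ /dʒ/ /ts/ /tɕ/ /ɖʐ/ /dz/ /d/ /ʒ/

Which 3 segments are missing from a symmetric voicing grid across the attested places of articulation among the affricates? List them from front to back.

Voiceless: /ts/ (alveolar), /tɕ/ (alveolo-palatal).
Voiced: /dz/ (alveolar), /dʒ/ (postalveolar), /ɖʐ/ (retroflex).
Gaps, from front to back: postalveolar lacks voiceless (/tʃ/); retroflex lacks voiceless (/ʈʂ/); alveolo-palatal lacks voiced (/dʑ/).

/tʃ/, /ʈʂ/, /dʑ/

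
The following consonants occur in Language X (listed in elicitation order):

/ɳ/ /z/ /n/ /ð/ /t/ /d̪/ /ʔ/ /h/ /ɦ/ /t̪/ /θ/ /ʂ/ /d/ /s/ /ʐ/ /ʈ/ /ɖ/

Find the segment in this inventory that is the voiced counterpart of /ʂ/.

/ʐ/

/ʂ/ is a voiceless retroflex fricative.
The voiced counterpart is a voiced retroflex fricative — in this inventory, /ʐ/.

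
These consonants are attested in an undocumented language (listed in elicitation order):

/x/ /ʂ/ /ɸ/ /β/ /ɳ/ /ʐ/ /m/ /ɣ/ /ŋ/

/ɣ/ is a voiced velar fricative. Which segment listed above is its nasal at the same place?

/ŋ/

The nasal at the same place is a velar nasal — in this inventory, /ŋ/.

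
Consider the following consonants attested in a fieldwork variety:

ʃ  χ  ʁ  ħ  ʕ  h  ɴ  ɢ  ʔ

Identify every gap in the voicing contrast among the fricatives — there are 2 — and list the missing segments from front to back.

place of articulation  voiceless  voiced  
postalveolar      ʃ         —       
uvular            χ         ʁ       
pharyngeal        ħ         ʕ       
glottal           h         —       
Gaps, from front to back: postalveolar lacks voiced (/ʒ/); glottal lacks voiced (/ɦ/).

/ʒ/, /ɦ/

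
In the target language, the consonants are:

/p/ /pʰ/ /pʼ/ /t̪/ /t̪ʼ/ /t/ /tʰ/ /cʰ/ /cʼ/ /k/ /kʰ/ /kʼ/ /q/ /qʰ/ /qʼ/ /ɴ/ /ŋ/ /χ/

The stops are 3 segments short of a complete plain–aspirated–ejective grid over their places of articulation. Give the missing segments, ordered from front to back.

/t̪ʰ/, /tʼ/, /c/

Plain: /p/ (bilabial), /t̪/ (dental), /t/ (alveolar), /k/ (velar), /q/ (uvular).
Aspirated: /pʰ/ (bilabial), /tʰ/ (alveolar), /cʰ/ (palatal), /kʰ/ (velar), /qʰ/ (uvular).
Ejective: /pʼ/ (bilabial), /t̪ʼ/ (dental), /cʼ/ (palatal), /kʼ/ (velar), /qʼ/ (uvular).
Gaps, from front to back: dental lacks aspirated (/t̪ʰ/); alveolar lacks ejective (/tʼ/); palatal lacks plain (/c/).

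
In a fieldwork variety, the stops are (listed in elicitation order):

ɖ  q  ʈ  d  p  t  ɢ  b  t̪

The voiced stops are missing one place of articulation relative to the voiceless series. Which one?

dental

place of articulation  voiceless  voiced  
bilabial          p         b       
dental            t̪        —       
alveolar          t         d       
retroflex         ʈ         ɖ       
uvular            q         ɢ       
Every place of articulation has a voiced member except dental, where /d̪/ would be expected.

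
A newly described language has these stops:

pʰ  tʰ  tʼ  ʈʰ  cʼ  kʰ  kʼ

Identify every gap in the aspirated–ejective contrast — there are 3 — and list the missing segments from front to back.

Aspirated: /pʰ/ (bilabial), /tʰ/ (alveolar), /ʈʰ/ (retroflex), /kʰ/ (velar).
Ejective: /tʼ/ (alveolar), /cʼ/ (palatal), /kʼ/ (velar).
Gaps, from front to back: bilabial lacks ejective (/pʼ/); retroflex lacks ejective (/ʈʼ/); palatal lacks aspirated (/cʰ/).

/pʼ/, /ʈʼ/, /cʰ/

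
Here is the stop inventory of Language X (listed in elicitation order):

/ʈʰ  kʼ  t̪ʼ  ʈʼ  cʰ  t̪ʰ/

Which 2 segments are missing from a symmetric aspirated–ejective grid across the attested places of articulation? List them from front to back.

/cʼ/, /kʰ/

place of articulation  aspirated  ejective
dental            t̪ʰ       t̪ʼ     
retroflex         ʈʰ        ʈʼ      
palatal           cʰ        —       
velar             —         kʼ      
Gaps, from front to back: palatal lacks ejective (/cʼ/); velar lacks aspirated (/kʰ/).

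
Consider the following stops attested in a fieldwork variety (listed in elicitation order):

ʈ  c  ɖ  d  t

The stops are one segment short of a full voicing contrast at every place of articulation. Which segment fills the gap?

place of articulation  voiceless  voiced  
alveolar          t         d       
retroflex         ʈ         ɖ       
palatal           c         —       
The palatal row has no voiced member, so the gap is the voiced palatal stop /ɟ/.

/ɟ/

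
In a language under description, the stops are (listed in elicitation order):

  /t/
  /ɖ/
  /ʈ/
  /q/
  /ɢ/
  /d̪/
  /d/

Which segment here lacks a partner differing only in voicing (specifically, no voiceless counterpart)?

Alveolar: /t/ ~ /d/
Retroflex: /ʈ/ ~ /ɖ/
Uvular: /q/ ~ /ɢ/
Dental: only /d̪/ (voiced); no voiceless partner.
So /d̪/ is the unpaired segment.

/d̪/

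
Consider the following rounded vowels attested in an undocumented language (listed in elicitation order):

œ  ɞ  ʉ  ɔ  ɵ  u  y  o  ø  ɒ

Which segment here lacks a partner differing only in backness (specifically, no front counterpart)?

/ɒ/

High: /y/ ~ /ʉ/ ~ /u/
High-mid: /ø/ ~ /ɵ/ ~ /o/
Low-mid: /œ/ ~ /ɞ/ ~ /ɔ/
Low: only /ɒ/ (back); no front partner.
So /ɒ/ is the unpaired segment.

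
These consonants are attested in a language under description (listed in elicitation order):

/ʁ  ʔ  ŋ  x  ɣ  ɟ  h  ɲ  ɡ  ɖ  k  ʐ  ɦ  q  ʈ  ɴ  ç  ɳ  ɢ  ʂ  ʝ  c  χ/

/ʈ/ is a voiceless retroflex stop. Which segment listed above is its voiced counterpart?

The voiced counterpart is a voiced retroflex stop — in this inventory, /ɖ/.

/ɖ/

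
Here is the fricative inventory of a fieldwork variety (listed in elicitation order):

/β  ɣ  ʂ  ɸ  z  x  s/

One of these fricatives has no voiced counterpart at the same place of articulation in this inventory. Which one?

/ʂ/

Bilabial: /ɸ/ ~ /β/
Alveolar: /s/ ~ /z/
Velar: /x/ ~ /ɣ/
Retroflex: only /ʂ/ (voiceless); no voiced partner.
So /ʂ/ is the unpaired segment.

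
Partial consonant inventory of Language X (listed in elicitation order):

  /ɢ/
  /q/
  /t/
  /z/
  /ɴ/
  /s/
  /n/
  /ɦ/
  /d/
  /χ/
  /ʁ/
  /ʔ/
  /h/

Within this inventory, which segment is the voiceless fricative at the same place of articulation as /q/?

/q/ is a voiceless uvular stop.
The voiceless fricative at the same place is a voiceless uvular fricative — in this inventory, /χ/.

/χ/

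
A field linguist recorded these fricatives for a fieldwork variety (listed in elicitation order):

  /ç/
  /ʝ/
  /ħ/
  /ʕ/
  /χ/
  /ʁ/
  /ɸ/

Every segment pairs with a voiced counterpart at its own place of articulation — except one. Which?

Palatal: /ç/ ~ /ʝ/
Uvular: /χ/ ~ /ʁ/
Pharyngeal: /ħ/ ~ /ʕ/
Bilabial: only /ɸ/ (voiceless); no voiced partner.
So /ɸ/ is the unpaired segment.

/ɸ/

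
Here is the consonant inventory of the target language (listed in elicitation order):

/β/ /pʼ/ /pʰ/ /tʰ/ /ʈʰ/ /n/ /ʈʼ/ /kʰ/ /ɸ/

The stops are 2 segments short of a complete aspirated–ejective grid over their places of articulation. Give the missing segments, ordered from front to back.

/tʼ/, /kʼ/

place of articulation  aspirated  ejective
bilabial          pʰ        pʼ      
alveolar          tʰ        —       
retroflex         ʈʰ        ʈʼ      
velar             kʰ        —       
Gaps, from front to back: alveolar lacks ejective (/tʼ/); velar lacks ejective (/kʼ/).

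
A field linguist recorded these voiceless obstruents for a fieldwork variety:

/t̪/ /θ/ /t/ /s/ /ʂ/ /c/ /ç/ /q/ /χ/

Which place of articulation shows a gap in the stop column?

retroflex

Stop: /t̪/ (dental), /t/ (alveolar), /c/ (palatal), /q/ (uvular).
Fricative: /θ/ (dental), /s/ (alveolar), /ʂ/ (retroflex), /ç/ (palatal), /χ/ (uvular).
Every place of articulation has a stop member except retroflex, where /ʈ/ would be expected.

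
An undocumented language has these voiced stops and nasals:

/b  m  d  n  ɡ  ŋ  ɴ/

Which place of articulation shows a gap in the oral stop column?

bilabial: oral stop /b/, nasal /m/.
alveolar: oral stop /d/, nasal /n/.
velar: oral stop /ɡ/, nasal /ŋ/.
uvular: oral stop —, nasal /ɴ/.
Every place of articulation has an oral stop member except uvular, where /ɢ/ would be expected.

uvular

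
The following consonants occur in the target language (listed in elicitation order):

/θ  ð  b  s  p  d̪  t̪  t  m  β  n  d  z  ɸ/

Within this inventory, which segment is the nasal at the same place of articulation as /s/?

/n/

/s/ is a voiceless alveolar fricative.
The nasal at the same place is an alveolar nasal — in this inventory, /n/.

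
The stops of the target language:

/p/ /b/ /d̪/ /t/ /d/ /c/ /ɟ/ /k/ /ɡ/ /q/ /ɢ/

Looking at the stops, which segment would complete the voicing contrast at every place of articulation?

place of articulation  voiceless  voiced  
bilabial          p         b       
dental            —         d̪      
alveolar          t         d       
palatal           c         ɟ       
velar             k         ɡ       
uvular            q         ɢ       
The dental row has no voiceless member, so the gap is the voiceless dental stop /t̪/.

/t̪/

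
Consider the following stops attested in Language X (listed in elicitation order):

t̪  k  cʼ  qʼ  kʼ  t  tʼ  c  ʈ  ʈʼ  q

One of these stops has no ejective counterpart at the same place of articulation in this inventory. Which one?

/t̪/

Alveolar: /t/ ~ /tʼ/
Retroflex: /ʈ/ ~ /ʈʼ/
Palatal: /c/ ~ /cʼ/
Velar: /k/ ~ /kʼ/
Uvular: /q/ ~ /qʼ/
Dental: only /t̪/ (plain); no ejective partner.
So /t̪/ is the unpaired segment.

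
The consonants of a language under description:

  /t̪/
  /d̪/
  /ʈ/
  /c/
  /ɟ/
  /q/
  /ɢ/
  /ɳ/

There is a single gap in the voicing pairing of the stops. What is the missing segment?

/ɖ/

Voiceless: /t̪/ (dental), /ʈ/ (retroflex), /c/ (palatal), /q/ (uvular).
Voiced: /d̪/ (dental), /ɟ/ (palatal), /ɢ/ (uvular).
The retroflex row has no voiced member, so the gap is the voiced retroflex stop /ɖ/.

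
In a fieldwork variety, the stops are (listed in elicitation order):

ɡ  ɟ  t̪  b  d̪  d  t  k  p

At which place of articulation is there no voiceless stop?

bilabial: voiceless /p/, voiced /b/.
dental: voiceless /t̪/, voiced /d̪/.
alveolar: voiceless /t/, voiced /d/.
palatal: voiceless —, voiced /ɟ/.
velar: voiceless /k/, voiced /ɡ/.
Every place of articulation has a voiceless member except palatal, where /c/ would be expected.

palatal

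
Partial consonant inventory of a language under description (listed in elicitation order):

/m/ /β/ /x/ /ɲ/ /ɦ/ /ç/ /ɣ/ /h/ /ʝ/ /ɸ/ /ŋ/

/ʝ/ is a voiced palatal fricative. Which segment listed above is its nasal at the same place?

The nasal at the same place is a palatal nasal — in this inventory, /ɲ/.

/ɲ/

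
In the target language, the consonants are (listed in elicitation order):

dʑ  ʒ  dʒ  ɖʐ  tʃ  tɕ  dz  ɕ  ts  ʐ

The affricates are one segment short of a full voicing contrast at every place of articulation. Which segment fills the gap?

Voiceless: /ts/ (alveolar), /tʃ/ (postalveolar), /tɕ/ (alveolo-palatal).
Voiced: /dz/ (alveolar), /dʒ/ (postalveolar), /ɖʐ/ (retroflex), /dʑ/ (alveolo-palatal).
The retroflex row has no voiceless member, so the gap is the voiceless retroflex affricate /ʈʂ/.

/ʈʂ/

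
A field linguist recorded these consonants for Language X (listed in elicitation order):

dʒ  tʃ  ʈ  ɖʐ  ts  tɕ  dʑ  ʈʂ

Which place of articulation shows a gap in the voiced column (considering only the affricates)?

alveolar

alveolar: voiceless /ts/, voiced —.
postalveolar: voiceless /tʃ/, voiced /dʒ/.
retroflex: voiceless /ʈʂ/, voiced /ɖʐ/.
alveolo-palatal: voiceless /tɕ/, voiced /dʑ/.
Every place of articulation has a voiced member except alveolar, where /dz/ would be expected.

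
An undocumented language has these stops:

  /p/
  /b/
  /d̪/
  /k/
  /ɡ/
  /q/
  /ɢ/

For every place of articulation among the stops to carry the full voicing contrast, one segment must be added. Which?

bilabial: voiceless /p/, voiced /b/.
dental: voiceless —, voiced /d̪/.
velar: voiceless /k/, voiced /ɡ/.
uvular: voiceless /q/, voiced /ɢ/.
The dental row has no voiceless member, so the gap is the voiceless dental stop /t̪/.

/t̪/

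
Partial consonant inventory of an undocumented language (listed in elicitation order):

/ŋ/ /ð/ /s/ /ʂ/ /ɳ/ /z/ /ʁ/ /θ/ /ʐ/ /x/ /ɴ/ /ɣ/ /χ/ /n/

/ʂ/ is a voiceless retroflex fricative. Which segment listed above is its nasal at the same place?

The nasal at the same place is a retroflex nasal — in this inventory, /ɳ/.

/ɳ/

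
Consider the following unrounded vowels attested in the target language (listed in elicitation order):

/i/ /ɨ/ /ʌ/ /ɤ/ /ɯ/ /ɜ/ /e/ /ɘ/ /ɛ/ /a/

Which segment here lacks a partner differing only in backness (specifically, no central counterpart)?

/a/

High: /i/ ~ /ɨ/ ~ /ɯ/
High-mid: /e/ ~ /ɘ/ ~ /ɤ/
Low-mid: /ɛ/ ~ /ɜ/ ~ /ʌ/
Low: only /a/ (front); no central partner.
So /a/ is the unpaired segment.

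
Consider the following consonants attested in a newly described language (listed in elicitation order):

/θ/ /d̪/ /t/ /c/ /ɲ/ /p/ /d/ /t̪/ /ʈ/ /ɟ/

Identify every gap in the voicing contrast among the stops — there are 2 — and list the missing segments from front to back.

bilabial: voiceless /p/, voiced —.
dental: voiceless /t̪/, voiced /d̪/.
alveolar: voiceless /t/, voiced /d/.
retroflex: voiceless /ʈ/, voiced —.
palatal: voiceless /c/, voiced /ɟ/.
Gaps, from front to back: bilabial lacks voiced (/b/); retroflex lacks voiced (/ɖ/).

/b/, /ɖ/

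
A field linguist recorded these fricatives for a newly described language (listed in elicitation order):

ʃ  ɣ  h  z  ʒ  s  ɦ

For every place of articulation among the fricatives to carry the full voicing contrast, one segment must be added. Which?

Voiceless: /s/ (alveolar), /ʃ/ (postalveolar), /h/ (glottal).
Voiced: /z/ (alveolar), /ʒ/ (postalveolar), /ɣ/ (velar), /ɦ/ (glottal).
The velar row has no voiceless member, so the gap is the voiceless velar fricative /x/.

/x/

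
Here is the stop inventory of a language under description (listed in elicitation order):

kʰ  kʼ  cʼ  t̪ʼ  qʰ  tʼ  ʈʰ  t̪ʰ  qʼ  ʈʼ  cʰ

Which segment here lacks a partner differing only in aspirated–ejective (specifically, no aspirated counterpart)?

Dental: /t̪ʰ/ ~ /t̪ʼ/
Retroflex: /ʈʰ/ ~ /ʈʼ/
Palatal: /cʰ/ ~ /cʼ/
Velar: /kʰ/ ~ /kʼ/
Uvular: /qʰ/ ~ /qʼ/
Alveolar: only /tʼ/ (ejective); no aspirated partner.
So /tʼ/ is the unpaired segment.

/tʼ/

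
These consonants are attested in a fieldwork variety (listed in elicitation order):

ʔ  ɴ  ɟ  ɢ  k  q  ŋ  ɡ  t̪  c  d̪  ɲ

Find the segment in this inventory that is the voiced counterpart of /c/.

/c/ is a voiceless palatal stop.
The voiced counterpart is a voiced palatal stop — in this inventory, /ɟ/.

/ɟ/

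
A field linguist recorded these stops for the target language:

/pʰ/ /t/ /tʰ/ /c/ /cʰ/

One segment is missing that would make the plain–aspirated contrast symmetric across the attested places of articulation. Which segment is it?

/p/

Plain: /t/ (alveolar), /c/ (palatal).
Aspirated: /pʰ/ (bilabial), /tʰ/ (alveolar), /cʰ/ (palatal).
The bilabial row has no plain member, so the gap is the plain bilabial stop /p/.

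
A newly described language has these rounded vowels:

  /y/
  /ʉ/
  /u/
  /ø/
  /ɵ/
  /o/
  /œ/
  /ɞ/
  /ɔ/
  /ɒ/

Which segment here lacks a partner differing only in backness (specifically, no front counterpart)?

High: /y/ ~ /ʉ/ ~ /u/
High-mid: /ø/ ~ /ɵ/ ~ /o/
Low-mid: /œ/ ~ /ɞ/ ~ /ɔ/
Low: only /ɒ/ (back); no front partner.
So /ɒ/ is the unpaired segment.

/ɒ/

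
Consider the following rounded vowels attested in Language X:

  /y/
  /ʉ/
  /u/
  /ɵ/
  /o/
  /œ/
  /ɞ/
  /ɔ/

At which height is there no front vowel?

Front: /y/ (high), /œ/ (low-mid).
Central: /ʉ/ (high), /ɵ/ (high-mid), /ɞ/ (low-mid).
Back: /u/ (high), /o/ (high-mid), /ɔ/ (low-mid).
Every height has a front member except high-mid, where /ø/ would be expected.

high-mid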